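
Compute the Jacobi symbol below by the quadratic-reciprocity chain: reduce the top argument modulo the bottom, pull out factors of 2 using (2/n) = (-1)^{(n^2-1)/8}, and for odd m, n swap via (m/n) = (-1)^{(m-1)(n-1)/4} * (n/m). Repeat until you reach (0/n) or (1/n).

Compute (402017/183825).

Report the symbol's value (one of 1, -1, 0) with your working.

(402017/183825) = (34367/183825)   [reduce mod 183825]
reciprocity: (34367/183825) = +1·(183825/34367) since 34367 mod 4 = 3, 183825 mod 4 = 1; sign now +1
(183825/34367) = (11990/34367)   [reduce mod 34367]
11990 = 2^1·5995; (2/34367) = +1 since 34367 mod 8 = 7, so (11990/34367) = (+1)^1·(5995/34367); sign now +1
reciprocity: (5995/34367) = -1·(34367/5995) since 5995 mod 4 = 3, 34367 mod 4 = 3; sign now -1
(34367/5995) = (4392/5995)   [reduce mod 5995]
4392 = 2^3·549; (2/5995) = -1 since 5995 mod 8 = 3, so (4392/5995) = (-1)^3·(549/5995); sign now +1
reciprocity: (549/5995) = +1·(5995/549) since 549 mod 4 = 1, 5995 mod 4 = 3; sign now +1
(5995/549) = (505/549)   [reduce mod 549]
reciprocity: (505/549) = +1·(549/505) since 505 mod 4 = 1, 549 mod 4 = 1; sign now +1
(549/505) = (44/505)   [reduce mod 505]
44 = 2^2·11; (2/505) = +1 since 505 mod 8 = 1, so (44/505) = (+1)^2·(11/505); sign now +1
reciprocity: (11/505) = +1·(505/11) since 11 mod 4 = 3, 505 mod 4 = 1; sign now +1
(505/11) = (10/11)   [reduce mod 11]
10 = 2^1·5; (2/11) = -1 since 11 mod 8 = 3, so (10/11) = (-1)^1·(5/11); sign now -1
reciprocity: (5/11) = +1·(11/5) since 5 mod 4 = 1, 11 mod 4 = 3; sign now -1
(11/5) = (1/5)   [reduce mod 5]
(1/5) = 1; final value = sign = -1

-1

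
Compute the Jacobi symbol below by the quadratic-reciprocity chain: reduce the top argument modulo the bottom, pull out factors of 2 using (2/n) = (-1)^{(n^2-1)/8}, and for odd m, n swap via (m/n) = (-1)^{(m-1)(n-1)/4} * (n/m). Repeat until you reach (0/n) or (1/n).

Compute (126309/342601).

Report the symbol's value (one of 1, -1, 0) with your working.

-1

reciprocity: (126309/342601) = +1·(342601/126309) since 126309 mod 4 = 1, 342601 mod 4 = 1; sign now +1
(342601/126309) = (89983/126309)   [reduce mod 126309]
reciprocity: (89983/126309) = +1·(126309/89983) since 89983 mod 4 = 3, 126309 mod 4 = 1; sign now +1
(126309/89983) = (36326/89983)   [reduce mod 89983]
36326 = 2^1·18163; (2/89983) = +1 since 89983 mod 8 = 7, so (36326/89983) = (+1)^1·(18163/89983); sign now +1
reciprocity: (18163/89983) = -1·(89983/18163) since 18163 mod 4 = 3, 89983 mod 4 = 3; sign now -1
(89983/18163) = (17331/18163)   [reduce mod 18163]
reciprocity: (17331/18163) = -1·(18163/17331) since 17331 mod 4 = 3, 18163 mod 4 = 3; sign now +1
(18163/17331) = (832/17331)   [reduce mod 17331]
832 = 2^6·13; (2/17331) = -1 since 17331 mod 8 = 3, so (832/17331) = (-1)^6·(13/17331); sign now +1
reciprocity: (13/17331) = +1·(17331/13) since 13 mod 4 = 1, 17331 mod 4 = 3; sign now +1
(17331/13) = (2/13)   [reduce mod 13]
2 = 2^1·1; (2/13) = -1 since 13 mod 8 = 5, so (2/13) = (-1)^1·(1/13); sign now -1
(1/13) = 1; final value = sign = -1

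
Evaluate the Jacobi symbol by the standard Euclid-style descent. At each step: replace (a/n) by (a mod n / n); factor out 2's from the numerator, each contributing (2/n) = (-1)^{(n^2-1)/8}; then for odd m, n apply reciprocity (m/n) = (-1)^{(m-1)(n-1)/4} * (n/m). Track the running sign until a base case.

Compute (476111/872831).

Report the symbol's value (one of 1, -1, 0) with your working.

reciprocity: (476111/872831) = -1·(872831/476111) since 476111 mod 4 = 3, 872831 mod 4 = 3; sign now -1
(872831/476111) = (396720/476111)   [reduce mod 476111]
396720 = 2^4·24795; (2/476111) = +1 since 476111 mod 8 = 7, so (396720/476111) = (+1)^4·(24795/476111); sign now -1
reciprocity: (24795/476111) = -1·(476111/24795) since 24795 mod 4 = 3, 476111 mod 4 = 3; sign now +1
(476111/24795) = (5006/24795)   [reduce mod 24795]
5006 = 2^1·2503; (2/24795) = -1 since 24795 mod 8 = 3, so (5006/24795) = (-1)^1·(2503/24795); sign now -1
reciprocity: (2503/24795) = -1·(24795/2503) since 2503 mod 4 = 3, 24795 mod 4 = 3; sign now +1
(24795/2503) = (2268/2503)   [reduce mod 2503]
2268 = 2^2·567; (2/2503) = +1 since 2503 mod 8 = 7, so (2268/2503) = (+1)^2·(567/2503); sign now +1
reciprocity: (567/2503) = -1·(2503/567) since 567 mod 4 = 3, 2503 mod 4 = 3; sign now -1
(2503/567) = (235/567)   [reduce mod 567]
reciprocity: (235/567) = -1·(567/235) since 235 mod 4 = 3, 567 mod 4 = 3; sign now +1
(567/235) = (97/235)   [reduce mod 235]
reciprocity: (97/235) = +1·(235/97) since 97 mod 4 = 1, 235 mod 4 = 3; sign now +1
(235/97) = (41/97)   [reduce mod 97]
reciprocity: (41/97) = +1·(97/41) since 41 mod 4 = 1, 97 mod 4 = 1; sign now +1
(97/41) = (15/41)   [reduce mod 41]
reciprocity: (15/41) = +1·(41/15) since 15 mod 4 = 3, 41 mod 4 = 1; sign now +1
(41/15) = (11/15)   [reduce mod 15]
reciprocity: (11/15) = -1·(15/11) since 11 mod 4 = 3, 15 mod 4 = 3; sign now -1
(15/11) = (4/11)   [reduce mod 11]
4 = 2^2·1; (2/11) = -1 since 11 mod 8 = 3, so (4/11) = (-1)^2·(1/11); sign now -1
(1/11) = 1; final value = sign = -1

-1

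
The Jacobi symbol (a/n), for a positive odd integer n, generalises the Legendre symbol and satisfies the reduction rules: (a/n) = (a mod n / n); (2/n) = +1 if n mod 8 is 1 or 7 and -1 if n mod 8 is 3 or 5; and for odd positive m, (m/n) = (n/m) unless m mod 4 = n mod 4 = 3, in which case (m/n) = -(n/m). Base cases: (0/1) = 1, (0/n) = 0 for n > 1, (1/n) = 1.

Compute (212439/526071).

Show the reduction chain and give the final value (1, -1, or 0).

0

reciprocity: (212439/526071) = -1·(526071/212439) since 212439 mod 4 = 3, 526071 mod 4 = 3; sign now -1
(526071/212439) = (101193/212439)   [reduce mod 212439]
reciprocity: (101193/212439) = +1·(212439/101193) since 101193 mod 4 = 1, 212439 mod 4 = 3; sign now -1
(212439/101193) = (10053/101193)   [reduce mod 101193]
reciprocity: (10053/101193) = +1·(101193/10053) since 10053 mod 4 = 1, 101193 mod 4 = 1; sign now -1
(101193/10053) = (663/10053)   [reduce mod 10053]
reciprocity: (663/10053) = +1·(10053/663) since 663 mod 4 = 3, 10053 mod 4 = 1; sign now -1
(10053/663) = (108/663)   [reduce mod 663]
108 = 2^2·27; (2/663) = +1 since 663 mod 8 = 7, so (108/663) = (+1)^2·(27/663); sign now -1
reciprocity: (27/663) = -1·(663/27) since 27 mod 4 = 3, 663 mod 4 = 3; sign now +1
(663/27) = (15/27)   [reduce mod 27]
reciprocity: (15/27) = -1·(27/15) since 15 mod 4 = 3, 27 mod 4 = 3; sign now -1
(27/15) = (12/15)   [reduce mod 15]
12 = 2^2·3; (2/15) = +1 since 15 mod 8 = 7, so (12/15) = (+1)^2·(3/15); sign now -1
reciprocity: (3/15) = -1·(15/3) since 3 mod 4 = 3, 15 mod 4 = 3; sign now +1
(15/3) = (0/3)   [reduce mod 3]
(0/3) = 0   [gcd(a, n) > 1]; final value = 0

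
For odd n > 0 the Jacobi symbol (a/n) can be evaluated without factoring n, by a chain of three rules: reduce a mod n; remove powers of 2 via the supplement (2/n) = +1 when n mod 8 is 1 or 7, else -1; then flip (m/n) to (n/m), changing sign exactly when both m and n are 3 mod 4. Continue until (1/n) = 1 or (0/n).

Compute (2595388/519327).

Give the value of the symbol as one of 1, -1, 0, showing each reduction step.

1

(2595388/519327): 2595388 mod 519327 = 518080, so (2595388/519327) = (518080/519327)
factor out 2^6: 518080 = 2^6·8095; with 519327 mod 8 = 7, (2/519327) = +1; sign now +1; continue with (8095/519327)
flip (8095/519327) -> (519327/8095): both odd, 8095 mod 4 = 3, 519327 mod 4 = 3, so the flip contributes -1; sign now -1
(519327/8095): 519327 mod 8095 = 1247, so (519327/8095) = (1247/8095)
flip (1247/8095) -> (8095/1247): both odd, 1247 mod 4 = 3, 8095 mod 4 = 3, so the flip contributes -1; sign now +1
(8095/1247): 8095 mod 1247 = 613, so (8095/1247) = (613/1247)
flip (613/1247) -> (1247/613): both odd, 613 mod 4 = 1, 1247 mod 4 = 3, so the flip contributes +1; sign now +1
(1247/613): 1247 mod 613 = 21, so (1247/613) = (21/613)
flip (21/613) -> (613/21): both odd, 21 mod 4 = 1, 613 mod 4 = 1, so the flip contributes +1; sign now +1
(613/21): 613 mod 21 = 4, so (613/21) = (4/21)
factor out 2^2: 4 = 2^2·1; with 21 mod 8 = 5, (2/21) = -1; sign now +1; continue with (1/21)
reached (1/21) = 1, so the symbol is +1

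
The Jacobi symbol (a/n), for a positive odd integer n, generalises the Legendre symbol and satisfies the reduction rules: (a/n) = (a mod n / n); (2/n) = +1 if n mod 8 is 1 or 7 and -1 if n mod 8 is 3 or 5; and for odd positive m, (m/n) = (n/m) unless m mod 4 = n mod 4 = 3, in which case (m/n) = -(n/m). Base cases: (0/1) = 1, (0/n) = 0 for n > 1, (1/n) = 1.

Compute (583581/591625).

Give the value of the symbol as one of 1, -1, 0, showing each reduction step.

flip (583581/591625) -> (591625/583581): both odd, 583581 mod 4 = 1, 591625 mod 4 = 1, so the flip contributes +1; sign now +1
(591625/583581): 591625 mod 583581 = 8044, so (591625/583581) = (8044/583581)
factor out 2^2: 8044 = 2^2·2011; with 583581 mod 8 = 5, (2/583581) = -1; sign now +1; continue with (2011/583581)
flip (2011/583581) -> (583581/2011): both odd, 2011 mod 4 = 3, 583581 mod 4 = 1, so the flip contributes +1; sign now +1
(583581/2011): 583581 mod 2011 = 391, so (583581/2011) = (391/2011)
flip (391/2011) -> (2011/391): both odd, 391 mod 4 = 3, 2011 mod 4 = 3, so the flip contributes -1; sign now -1
(2011/391): 2011 mod 391 = 56, so (2011/391) = (56/391)
factor out 2^3: 56 = 2^3·7; with 391 mod 8 = 7, (2/391) = +1; sign now -1; continue with (7/391)
flip (7/391) -> (391/7): both odd, 7 mod 4 = 3, 391 mod 4 = 3, so the flip contributes -1; sign now +1
(391/7): 391 mod 7 = 6, so (391/7) = (6/7)
factor out 2^1: 6 = 2^1·3; with 7 mod 8 = 7, (2/7) = +1; sign now +1; continue with (3/7)
flip (3/7) -> (7/3): both odd, 3 mod 4 = 3, 7 mod 4 = 3, so the flip contributes -1; sign now -1
(7/3): 7 mod 3 = 1, so (7/3) = (1/3)
reached (1/3) = 1, so the symbol is -1

-1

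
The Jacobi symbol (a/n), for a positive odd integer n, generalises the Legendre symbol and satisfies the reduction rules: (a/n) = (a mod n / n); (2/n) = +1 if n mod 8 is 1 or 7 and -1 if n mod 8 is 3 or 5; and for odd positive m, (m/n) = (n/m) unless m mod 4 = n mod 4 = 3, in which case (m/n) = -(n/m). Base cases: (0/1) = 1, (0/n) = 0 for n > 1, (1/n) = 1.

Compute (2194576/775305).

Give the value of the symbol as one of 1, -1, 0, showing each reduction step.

(2194576/775305): 2194576 mod 775305 = 643966, so (2194576/775305) = (643966/775305)
factor out 2^1: 643966 = 2^1·321983; with 775305 mod 8 = 1, (2/775305) = +1; sign now +1; continue with (321983/775305)
flip (321983/775305) -> (775305/321983): both odd, 321983 mod 4 = 3, 775305 mod 4 = 1, so the flip contributes +1; sign now +1
(775305/321983): 775305 mod 321983 = 131339, so (775305/321983) = (131339/321983)
flip (131339/321983) -> (321983/131339): both odd, 131339 mod 4 = 3, 321983 mod 4 = 3, so the flip contributes -1; sign now -1
(321983/131339): 321983 mod 131339 = 59305, so (321983/131339) = (59305/131339)
flip (59305/131339) -> (131339/59305): both odd, 59305 mod 4 = 1, 131339 mod 4 = 3, so the flip contributes +1; sign now -1
(131339/59305): 131339 mod 59305 = 12729, so (131339/59305) = (12729/59305)
flip (12729/59305) -> (59305/12729): both odd, 12729 mod 4 = 1, 59305 mod 4 = 1, so the flip contributes +1; sign now -1
(59305/12729): 59305 mod 12729 = 8389, so (59305/12729) = (8389/12729)
flip (8389/12729) -> (12729/8389): both odd, 8389 mod 4 = 1, 12729 mod 4 = 1, so the flip contributes +1; sign now -1
(12729/8389): 12729 mod 8389 = 4340, so (12729/8389) = (4340/8389)
factor out 2^2: 4340 = 2^2·1085; with 8389 mod 8 = 5, (2/8389) = -1; sign now -1; continue with (1085/8389)
flip (1085/8389) -> (8389/1085): both odd, 1085 mod 4 = 1, 8389 mod 4 = 1, so the flip contributes +1; sign now -1
(8389/1085): 8389 mod 1085 = 794, so (8389/1085) = (794/1085)
factor out 2^1: 794 = 2^1·397; with 1085 mod 8 = 5, (2/1085) = -1; sign now +1; continue with (397/1085)
flip (397/1085) -> (1085/397): both odd, 397 mod 4 = 1, 1085 mod 4 = 1, so the flip contributes +1; sign now +1
(1085/397): 1085 mod 397 = 291, so (1085/397) = (291/397)
flip (291/397) -> (397/291): both odd, 291 mod 4 = 3, 397 mod 4 = 1, so the flip contributes +1; sign now +1
(397/291): 397 mod 291 = 106, so (397/291) = (106/291)
factor out 2^1: 106 = 2^1·53; with 291 mod 8 = 3, (2/291) = -1; sign now -1; continue with (53/291)
flip (53/291) -> (291/53): both odd, 53 mod 4 = 1, 291 mod 4 = 3, so the flip contributes +1; sign now -1
(291/53): 291 mod 53 = 26, so (291/53) = (26/53)
factor out 2^1: 26 = 2^1·13; with 53 mod 8 = 5, (2/53) = -1; sign now +1; continue with (13/53)
flip (13/53) -> (53/13): both odd, 13 mod 4 = 1, 53 mod 4 = 1, so the flip contributes +1; sign now +1
(53/13): 53 mod 13 = 1, so (53/13) = (1/13)
reached (1/13) = 1, so the symbol is +1

1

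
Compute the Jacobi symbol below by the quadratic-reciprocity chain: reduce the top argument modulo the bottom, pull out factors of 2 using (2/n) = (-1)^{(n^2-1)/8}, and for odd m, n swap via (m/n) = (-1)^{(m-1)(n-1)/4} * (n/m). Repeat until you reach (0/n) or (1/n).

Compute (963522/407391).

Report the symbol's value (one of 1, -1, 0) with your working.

0

(963522/407391) = (148740/407391)   [reduce mod 407391]
148740 = 2^2·37185; (2/407391) = +1 since 407391 mod 8 = 7, so (148740/407391) = (+1)^2·(37185/407391); sign now +1
reciprocity: (37185/407391) = +1·(407391/37185) since 37185 mod 4 = 1, 407391 mod 4 = 3; sign now +1
(407391/37185) = (35541/37185)   [reduce mod 37185]
reciprocity: (35541/37185) = +1·(37185/35541) since 35541 mod 4 = 1, 37185 mod 4 = 1; sign now +1
(37185/35541) = (1644/35541)   [reduce mod 35541]
1644 = 2^2·411; (2/35541) = -1 since 35541 mod 8 = 5, so (1644/35541) = (-1)^2·(411/35541); sign now +1
reciprocity: (411/35541) = +1·(35541/411) since 411 mod 4 = 3, 35541 mod 4 = 1; sign now +1
(35541/411) = (195/411)   [reduce mod 411]
reciprocity: (195/411) = -1·(411/195) since 195 mod 4 = 3, 411 mod 4 = 3; sign now -1
(411/195) = (21/195)   [reduce mod 195]
reciprocity: (21/195) = +1·(195/21) since 21 mod 4 = 1, 195 mod 4 = 3; sign now -1
(195/21) = (6/21)   [reduce mod 21]
6 = 2^1·3; (2/21) = -1 since 21 mod 8 = 5, so (6/21) = (-1)^1·(3/21); sign now +1
reciprocity: (3/21) = +1·(21/3) since 3 mod 4 = 3, 21 mod 4 = 1; sign now +1
(21/3) = (0/3)   [reduce mod 3]
(0/3) = 0   [gcd(a, n) > 1]; final value = 0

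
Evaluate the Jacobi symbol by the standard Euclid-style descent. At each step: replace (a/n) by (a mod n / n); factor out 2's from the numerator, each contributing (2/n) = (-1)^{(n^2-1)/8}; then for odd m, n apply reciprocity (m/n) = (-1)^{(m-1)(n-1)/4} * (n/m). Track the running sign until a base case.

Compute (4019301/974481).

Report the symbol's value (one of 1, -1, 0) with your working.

(4019301/974481): 4019301 mod 974481 = 121377, so (4019301/974481) = (121377/974481)
flip (121377/974481) -> (974481/121377): both odd, 121377 mod 4 = 1, 974481 mod 4 = 1, so the flip contributes +1; sign now +1
(974481/121377): 974481 mod 121377 = 3465, so (974481/121377) = (3465/121377)
flip (3465/121377) -> (121377/3465): both odd, 3465 mod 4 = 1, 121377 mod 4 = 1, so the flip contributes +1; sign now +1
(121377/3465): 121377 mod 3465 = 102, so (121377/3465) = (102/3465)
factor out 2^1: 102 = 2^1·51; with 3465 mod 8 = 1, (2/3465) = +1; sign now +1; continue with (51/3465)
flip (51/3465) -> (3465/51): both odd, 51 mod 4 = 3, 3465 mod 4 = 1, so the flip contributes +1; sign now +1
(3465/51): 3465 mod 51 = 48, so (3465/51) = (48/51)
factor out 2^4: 48 = 2^4·3; with 51 mod 8 = 3, (2/51) = -1; sign now +1; continue with (3/51)
flip (3/51) -> (51/3): both odd, 3 mod 4 = 3, 51 mod 4 = 3, so the flip contributes -1; sign now -1
(51/3): 51 mod 3 = 0, so (51/3) = (0/3)
reached (0/3); gcd(a, n) > 1, so (0/3) = 0 and the symbol is 0

0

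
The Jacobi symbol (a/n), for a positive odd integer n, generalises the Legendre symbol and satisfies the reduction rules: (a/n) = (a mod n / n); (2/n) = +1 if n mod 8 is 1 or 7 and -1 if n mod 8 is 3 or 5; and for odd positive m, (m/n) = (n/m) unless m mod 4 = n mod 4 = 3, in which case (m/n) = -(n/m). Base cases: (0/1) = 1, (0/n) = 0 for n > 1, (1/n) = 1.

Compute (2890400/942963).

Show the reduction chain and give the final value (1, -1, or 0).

(2890400/942963): 2890400 mod 942963 = 61511, so (2890400/942963) = (61511/942963)
flip (61511/942963) -> (942963/61511): both odd, 61511 mod 4 = 3, 942963 mod 4 = 3, so the flip contributes -1; sign now -1
(942963/61511): 942963 mod 61511 = 20298, so (942963/61511) = (20298/61511)
factor out 2^1: 20298 = 2^1·10149; with 61511 mod 8 = 7, (2/61511) = +1; sign now -1; continue with (10149/61511)
flip (10149/61511) -> (61511/10149): both odd, 10149 mod 4 = 1, 61511 mod 4 = 3, so the flip contributes +1; sign now -1
(61511/10149): 61511 mod 10149 = 617, so (61511/10149) = (617/10149)
flip (617/10149) -> (10149/617): both odd, 617 mod 4 = 1, 10149 mod 4 = 1, so the flip contributes +1; sign now -1
(10149/617): 10149 mod 617 = 277, so (10149/617) = (277/617)
flip (277/617) -> (617/277): both odd, 277 mod 4 = 1, 617 mod 4 = 1, so the flip contributes +1; sign now -1
(617/277): 617 mod 277 = 63, so (617/277) = (63/277)
flip (63/277) -> (277/63): both odd, 63 mod 4 = 3, 277 mod 4 = 1, so the flip contributes +1; sign now -1
(277/63): 277 mod 63 = 25, so (277/63) = (25/63)
flip (25/63) -> (63/25): both odd, 25 mod 4 = 1, 63 mod 4 = 3, so the flip contributes +1; sign now -1
(63/25): 63 mod 25 = 13, so (63/25) = (13/25)
flip (13/25) -> (25/13): both odd, 13 mod 4 = 1, 25 mod 4 = 1, so the flip contributes +1; sign now -1
(25/13): 25 mod 13 = 12, so (25/13) = (12/13)
factor out 2^2: 12 = 2^2·3; with 13 mod 8 = 5, (2/13) = -1; sign now -1; continue with (3/13)
flip (3/13) -> (13/3): both odd, 3 mod 4 = 3, 13 mod 4 = 1, so the flip contributes +1; sign now -1
(13/3): 13 mod 3 = 1, so (13/3) = (1/3)
reached (1/3) = 1, so the symbol is -1

-1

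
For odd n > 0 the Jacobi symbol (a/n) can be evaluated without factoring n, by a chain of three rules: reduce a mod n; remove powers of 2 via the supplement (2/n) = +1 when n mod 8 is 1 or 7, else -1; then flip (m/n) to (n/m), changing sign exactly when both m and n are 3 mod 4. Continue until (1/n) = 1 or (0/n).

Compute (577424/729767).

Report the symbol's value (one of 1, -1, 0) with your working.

-1

577424 = 2^4·36089; (2/729767) = +1 since 729767 mod 8 = 7, so (577424/729767) = (+1)^4·(36089/729767); sign now +1
reciprocity: (36089/729767) = +1·(729767/36089) since 36089 mod 4 = 1, 729767 mod 4 = 3; sign now +1
(729767/36089) = (7987/36089)   [reduce mod 36089]
reciprocity: (7987/36089) = +1·(36089/7987) since 7987 mod 4 = 3, 36089 mod 4 = 1; sign now +1
(36089/7987) = (4141/7987)   [reduce mod 7987]
reciprocity: (4141/7987) = +1·(7987/4141) since 4141 mod 4 = 1, 7987 mod 4 = 3; sign now +1
(7987/4141) = (3846/4141)   [reduce mod 4141]
3846 = 2^1·1923; (2/4141) = -1 since 4141 mod 8 = 5, so (3846/4141) = (-1)^1·(1923/4141); sign now -1
reciprocity: (1923/4141) = +1·(4141/1923) since 1923 mod 4 = 3, 4141 mod 4 = 1; sign now -1
(4141/1923) = (295/1923)   [reduce mod 1923]
reciprocity: (295/1923) = -1·(1923/295) since 295 mod 4 = 3, 1923 mod 4 = 3; sign now +1
(1923/295) = (153/295)   [reduce mod 295]
reciprocity: (153/295) = +1·(295/153) since 153 mod 4 = 1, 295 mod 4 = 3; sign now +1
(295/153) = (142/153)   [reduce mod 153]
142 = 2^1·71; (2/153) = +1 since 153 mod 8 = 1, so (142/153) = (+1)^1·(71/153); sign now +1
reciprocity: (71/153) = +1·(153/71) since 71 mod 4 = 3, 153 mod 4 = 1; sign now +1
(153/71) = (11/71)   [reduce mod 71]
reciprocity: (11/71) = -1·(71/11) since 11 mod 4 = 3, 71 mod 4 = 3; sign now -1
(71/11) = (5/11)   [reduce mod 11]
reciprocity: (5/11) = +1·(11/5) since 5 mod 4 = 1, 11 mod 4 = 3; sign now -1
(11/5) = (1/5)   [reduce mod 5]
(1/5) = 1; final value = sign = -1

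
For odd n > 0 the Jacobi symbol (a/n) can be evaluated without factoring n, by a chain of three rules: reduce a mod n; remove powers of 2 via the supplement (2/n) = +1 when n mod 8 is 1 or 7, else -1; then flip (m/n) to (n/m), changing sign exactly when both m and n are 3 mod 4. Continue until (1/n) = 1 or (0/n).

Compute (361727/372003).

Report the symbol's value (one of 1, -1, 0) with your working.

1

reciprocity: (361727/372003) = -1·(372003/361727) since 361727 mod 4 = 3, 372003 mod 4 = 3; sign now -1
(372003/361727) = (10276/361727)   [reduce mod 361727]
10276 = 2^2·2569; (2/361727) = +1 since 361727 mod 8 = 7, so (10276/361727) = (+1)^2·(2569/361727); sign now -1
reciprocity: (2569/361727) = +1·(361727/2569) since 2569 mod 4 = 1, 361727 mod 4 = 3; sign now -1
(361727/2569) = (2067/2569)   [reduce mod 2569]
reciprocity: (2067/2569) = +1·(2569/2067) since 2067 mod 4 = 3, 2569 mod 4 = 1; sign now -1
(2569/2067) = (502/2067)   [reduce mod 2067]
502 = 2^1·251; (2/2067) = -1 since 2067 mod 8 = 3, so (502/2067) = (-1)^1·(251/2067); sign now +1
reciprocity: (251/2067) = -1·(2067/251) since 251 mod 4 = 3, 2067 mod 4 = 3; sign now -1
(2067/251) = (59/251)   [reduce mod 251]
reciprocity: (59/251) = -1·(251/59) since 59 mod 4 = 3, 251 mod 4 = 3; sign now +1
(251/59) = (15/59)   [reduce mod 59]
reciprocity: (15/59) = -1·(59/15) since 15 mod 4 = 3, 59 mod 4 = 3; sign now -1
(59/15) = (14/15)   [reduce mod 15]
14 = 2^1·7; (2/15) = +1 since 15 mod 8 = 7, so (14/15) = (+1)^1·(7/15); sign now -1
reciprocity: (7/15) = -1·(15/7) since 7 mod 4 = 3, 15 mod 4 = 3; sign now +1
(15/7) = (1/7)   [reduce mod 7]
(1/7) = 1; final value = sign = +1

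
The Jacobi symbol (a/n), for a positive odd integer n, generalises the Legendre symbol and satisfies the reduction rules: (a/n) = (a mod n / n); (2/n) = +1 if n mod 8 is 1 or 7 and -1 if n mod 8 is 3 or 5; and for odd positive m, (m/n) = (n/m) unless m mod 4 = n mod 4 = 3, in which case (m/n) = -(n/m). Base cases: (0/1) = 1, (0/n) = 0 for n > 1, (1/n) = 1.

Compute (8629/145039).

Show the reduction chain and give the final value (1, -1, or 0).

reciprocity: (8629/145039) = +1·(145039/8629) since 8629 mod 4 = 1, 145039 mod 4 = 3; sign now +1
(145039/8629) = (6975/8629)   [reduce mod 8629]
reciprocity: (6975/8629) = +1·(8629/6975) since 6975 mod 4 = 3, 8629 mod 4 = 1; sign now +1
(8629/6975) = (1654/6975)   [reduce mod 6975]
1654 = 2^1·827; (2/6975) = +1 since 6975 mod 8 = 7, so (1654/6975) = (+1)^1·(827/6975); sign now +1
reciprocity: (827/6975) = -1·(6975/827) since 827 mod 4 = 3, 6975 mod 4 = 3; sign now -1
(6975/827) = (359/827)   [reduce mod 827]
reciprocity: (359/827) = -1·(827/359) since 359 mod 4 = 3, 827 mod 4 = 3; sign now +1
(827/359) = (109/359)   [reduce mod 359]
reciprocity: (109/359) = +1·(359/109) since 109 mod 4 = 1, 359 mod 4 = 3; sign now +1
(359/109) = (32/109)   [reduce mod 109]
32 = 2^5·1; (2/109) = -1 since 109 mod 8 = 5, so (32/109) = (-1)^5·(1/109); sign now -1
(1/109) = 1; final value = sign = -1

-1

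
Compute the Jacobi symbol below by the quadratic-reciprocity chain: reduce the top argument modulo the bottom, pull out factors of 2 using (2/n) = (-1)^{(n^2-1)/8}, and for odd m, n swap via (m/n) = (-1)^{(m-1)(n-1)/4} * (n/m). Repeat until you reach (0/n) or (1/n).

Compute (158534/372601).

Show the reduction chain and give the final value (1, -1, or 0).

158534 = 2^1·79267; (2/372601) = +1 since 372601 mod 8 = 1, so (158534/372601) = (+1)^1·(79267/372601); sign now +1
reciprocity: (79267/372601) = +1·(372601/79267) since 79267 mod 4 = 3, 372601 mod 4 = 1; sign now +1
(372601/79267) = (55533/79267)   [reduce mod 79267]
reciprocity: (55533/79267) = +1·(79267/55533) since 55533 mod 4 = 1, 79267 mod 4 = 3; sign now +1
(79267/55533) = (23734/55533)   [reduce mod 55533]
23734 = 2^1·11867; (2/55533) = -1 since 55533 mod 8 = 5, so (23734/55533) = (-1)^1·(11867/55533); sign now -1
reciprocity: (11867/55533) = +1·(55533/11867) since 11867 mod 4 = 3, 55533 mod 4 = 1; sign now -1
(55533/11867) = (8065/11867)   [reduce mod 11867]
reciprocity: (8065/11867) = +1·(11867/8065) since 8065 mod 4 = 1, 11867 mod 4 = 3; sign now -1
(11867/8065) = (3802/8065)   [reduce mod 8065]
3802 = 2^1·1901; (2/8065) = +1 since 8065 mod 8 = 1, so (3802/8065) = (+1)^1·(1901/8065); sign now -1
reciprocity: (1901/8065) = +1·(8065/1901) since 1901 mod 4 = 1, 8065 mod 4 = 1; sign now -1
(8065/1901) = (461/1901)   [reduce mod 1901]
reciprocity: (461/1901) = +1·(1901/461) since 461 mod 4 = 1, 1901 mod 4 = 1; sign now -1
(1901/461) = (57/461)   [reduce mod 461]
reciprocity: (57/461) = +1·(461/57) since 57 mod 4 = 1, 461 mod 4 = 1; sign now -1
(461/57) = (5/57)   [reduce mod 57]
reciprocity: (5/57) = +1·(57/5) since 5 mod 4 = 1, 57 mod 4 = 1; sign now -1
(57/5) = (2/5)   [reduce mod 5]
2 = 2^1·1; (2/5) = -1 since 5 mod 8 = 5, so (2/5) = (-1)^1·(1/5); sign now +1
(1/5) = 1; final value = sign = +1

1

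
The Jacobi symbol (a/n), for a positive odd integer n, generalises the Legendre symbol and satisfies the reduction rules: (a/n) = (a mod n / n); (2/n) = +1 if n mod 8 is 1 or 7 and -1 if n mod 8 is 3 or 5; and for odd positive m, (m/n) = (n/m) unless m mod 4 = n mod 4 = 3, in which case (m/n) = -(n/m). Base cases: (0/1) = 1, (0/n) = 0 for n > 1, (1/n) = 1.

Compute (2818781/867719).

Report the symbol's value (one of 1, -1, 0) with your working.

(2818781/867719) = (215624/867719)   [reduce mod 867719]
215624 = 2^3·26953; (2/867719) = +1 since 867719 mod 8 = 7, so (215624/867719) = (+1)^3·(26953/867719); sign now +1
reciprocity: (26953/867719) = +1·(867719/26953) since 26953 mod 4 = 1, 867719 mod 4 = 3; sign now +1
(867719/26953) = (5223/26953)   [reduce mod 26953]
reciprocity: (5223/26953) = +1·(26953/5223) since 5223 mod 4 = 3, 26953 mod 4 = 1; sign now +1
(26953/5223) = (838/5223)   [reduce mod 5223]
838 = 2^1·419; (2/5223) = +1 since 5223 mod 8 = 7, so (838/5223) = (+1)^1·(419/5223); sign now +1
reciprocity: (419/5223) = -1·(5223/419) since 419 mod 4 = 3, 5223 mod 4 = 3; sign now -1
(5223/419) = (195/419)   [reduce mod 419]
reciprocity: (195/419) = -1·(419/195) since 195 mod 4 = 3, 419 mod 4 = 3; sign now +1
(419/195) = (29/195)   [reduce mod 195]
reciprocity: (29/195) = +1·(195/29) since 29 mod 4 = 1, 195 mod 4 = 3; sign now +1
(195/29) = (21/29)   [reduce mod 29]
reciprocity: (21/29) = +1·(29/21) since 21 mod 4 = 1, 29 mod 4 = 1; sign now +1
(29/21) = (8/21)   [reduce mod 21]
8 = 2^3·1; (2/21) = -1 since 21 mod 8 = 5, so (8/21) = (-1)^3·(1/21); sign now -1
(1/21) = 1; final value = sign = -1

-1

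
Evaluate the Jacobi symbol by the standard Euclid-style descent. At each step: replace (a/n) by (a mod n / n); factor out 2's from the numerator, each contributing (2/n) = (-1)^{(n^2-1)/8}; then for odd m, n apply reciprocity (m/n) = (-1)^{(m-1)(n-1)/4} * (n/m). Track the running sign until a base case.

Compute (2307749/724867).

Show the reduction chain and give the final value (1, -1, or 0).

(2307749/724867): 2307749 mod 724867 = 133148, so (2307749/724867) = (133148/724867)
factor out 2^2: 133148 = 2^2·33287; with 724867 mod 8 = 3, (2/724867) = -1; sign now +1; continue with (33287/724867)
flip (33287/724867) -> (724867/33287): both odd, 33287 mod 4 = 3, 724867 mod 4 = 3, so the flip contributes -1; sign now -1
(724867/33287): 724867 mod 33287 = 25840, so (724867/33287) = (25840/33287)
factor out 2^4: 25840 = 2^4·1615; with 33287 mod 8 = 7, (2/33287) = +1; sign now -1; continue with (1615/33287)
flip (1615/33287) -> (33287/1615): both odd, 1615 mod 4 = 3, 33287 mod 4 = 3, so the flip contributes -1; sign now +1
(33287/1615): 33287 mod 1615 = 987, so (33287/1615) = (987/1615)
flip (987/1615) -> (1615/987): both odd, 987 mod 4 = 3, 1615 mod 4 = 3, so the flip contributes -1; sign now -1
(1615/987): 1615 mod 987 = 628, so (1615/987) = (628/987)
factor out 2^2: 628 = 2^2·157; with 987 mod 8 = 3, (2/987) = -1; sign now -1; continue with (157/987)
flip (157/987) -> (987/157): both odd, 157 mod 4 = 1, 987 mod 4 = 3, so the flip contributes +1; sign now -1
(987/157): 987 mod 157 = 45, so (987/157) = (45/157)
flip (45/157) -> (157/45): both odd, 45 mod 4 = 1, 157 mod 4 = 1, so the flip contributes +1; sign now -1
(157/45): 157 mod 45 = 22, so (157/45) = (22/45)
factor out 2^1: 22 = 2^1·11; with 45 mod 8 = 5, (2/45) = -1; sign now +1; continue with (11/45)
flip (11/45) -> (45/11): both odd, 11 mod 4 = 3, 45 mod 4 = 1, so the flip contributes +1; sign now +1
(45/11): 45 mod 11 = 1, so (45/11) = (1/11)
reached (1/11) = 1, so the symbol is +1

1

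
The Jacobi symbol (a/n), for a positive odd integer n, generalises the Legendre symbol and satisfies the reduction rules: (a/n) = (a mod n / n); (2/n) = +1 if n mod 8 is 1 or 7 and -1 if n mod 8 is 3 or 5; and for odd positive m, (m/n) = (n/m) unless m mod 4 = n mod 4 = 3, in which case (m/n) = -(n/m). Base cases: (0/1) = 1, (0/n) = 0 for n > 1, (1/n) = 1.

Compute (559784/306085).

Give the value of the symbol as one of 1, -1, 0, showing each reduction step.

(559784/306085) = (253699/306085)   [reduce mod 306085]
reciprocity: (253699/306085) = +1·(306085/253699) since 253699 mod 4 = 3, 306085 mod 4 = 1; sign now +1
(306085/253699) = (52386/253699)   [reduce mod 253699]
52386 = 2^1·26193; (2/253699) = -1 since 253699 mod 8 = 3, so (52386/253699) = (-1)^1·(26193/253699); sign now -1
reciprocity: (26193/253699) = +1·(253699/26193) since 26193 mod 4 = 1, 253699 mod 4 = 3; sign now -1
(253699/26193) = (17962/26193)   [reduce mod 26193]
17962 = 2^1·8981; (2/26193) = +1 since 26193 mod 8 = 1, so (17962/26193) = (+1)^1·(8981/26193); sign now -1
reciprocity: (8981/26193) = +1·(26193/8981) since 8981 mod 4 = 1, 26193 mod 4 = 1; sign now -1
(26193/8981) = (8231/8981)   [reduce mod 8981]
reciprocity: (8231/8981) = +1·(8981/8231) since 8231 mod 4 = 3, 8981 mod 4 = 1; sign now -1
(8981/8231) = (750/8231)   [reduce mod 8231]
750 = 2^1·375; (2/8231) = +1 since 8231 mod 8 = 7, so (750/8231) = (+1)^1·(375/8231); sign now -1
reciprocity: (375/8231) = -1·(8231/375) since 375 mod 4 = 3, 8231 mod 4 = 3; sign now +1
(8231/375) = (356/375)   [reduce mod 375]
356 = 2^2·89; (2/375) = +1 since 375 mod 8 = 7, so (356/375) = (+1)^2·(89/375); sign now +1
reciprocity: (89/375) = +1·(375/89) since 89 mod 4 = 1, 375 mod 4 = 3; sign now +1
(375/89) = (19/89)   [reduce mod 89]
reciprocity: (19/89) = +1·(89/19) since 19 mod 4 = 3, 89 mod 4 = 1; sign now +1
(89/19) = (13/19)   [reduce mod 19]
reciprocity: (13/19) = +1·(19/13) since 13 mod 4 = 1, 19 mod 4 = 3; sign now +1
(19/13) = (6/13)   [reduce mod 13]
6 = 2^1·3; (2/13) = -1 since 13 mod 8 = 5, so (6/13) = (-1)^1·(3/13); sign now -1
reciprocity: (3/13) = +1·(13/3) since 3 mod 4 = 3, 13 mod 4 = 1; sign now -1
(13/3) = (1/3)   [reduce mod 3]
(1/3) = 1; final value = sign = -1

-1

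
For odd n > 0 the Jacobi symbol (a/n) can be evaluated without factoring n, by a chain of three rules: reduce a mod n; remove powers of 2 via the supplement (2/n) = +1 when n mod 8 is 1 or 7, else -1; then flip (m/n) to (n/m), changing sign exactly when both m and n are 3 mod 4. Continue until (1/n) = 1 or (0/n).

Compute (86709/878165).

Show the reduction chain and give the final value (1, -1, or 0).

1

flip (86709/878165) -> (878165/86709): both odd, 86709 mod 4 = 1, 878165 mod 4 = 1, so the flip contributes +1; sign now +1
(878165/86709): 878165 mod 86709 = 11075, so (878165/86709) = (11075/86709)
flip (11075/86709) -> (86709/11075): both odd, 11075 mod 4 = 3, 86709 mod 4 = 1, so the flip contributes +1; sign now +1
(86709/11075): 86709 mod 11075 = 9184, so (86709/11075) = (9184/11075)
factor out 2^5: 9184 = 2^5·287; with 11075 mod 8 = 3, (2/11075) = -1; sign now -1; continue with (287/11075)
flip (287/11075) -> (11075/287): both odd, 287 mod 4 = 3, 11075 mod 4 = 3, so the flip contributes -1; sign now +1
(11075/287): 11075 mod 287 = 169, so (11075/287) = (169/287)
flip (169/287) -> (287/169): both odd, 169 mod 4 = 1, 287 mod 4 = 3, so the flip contributes +1; sign now +1
(287/169): 287 mod 169 = 118, so (287/169) = (118/169)
factor out 2^1: 118 = 2^1·59; with 169 mod 8 = 1, (2/169) = +1; sign now +1; continue with (59/169)
flip (59/169) -> (169/59): both odd, 59 mod 4 = 3, 169 mod 4 = 1, so the flip contributes +1; sign now +1
(169/59): 169 mod 59 = 51, so (169/59) = (51/59)
flip (51/59) -> (59/51): both odd, 51 mod 4 = 3, 59 mod 4 = 3, so the flip contributes -1; sign now -1
(59/51): 59 mod 51 = 8, so (59/51) = (8/51)
factor out 2^3: 8 = 2^3·1; with 51 mod 8 = 3, (2/51) = -1; sign now +1; continue with (1/51)
reached (1/51) = 1, so the symbol is +1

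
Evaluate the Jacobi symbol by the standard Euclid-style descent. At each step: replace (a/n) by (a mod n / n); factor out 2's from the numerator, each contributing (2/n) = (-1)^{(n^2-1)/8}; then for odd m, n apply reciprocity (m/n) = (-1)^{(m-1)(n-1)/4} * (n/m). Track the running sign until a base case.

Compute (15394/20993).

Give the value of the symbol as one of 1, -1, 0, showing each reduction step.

-1

15394 = 2^1·7697; (2/20993) = +1 since 20993 mod 8 = 1, so (15394/20993) = (+1)^1·(7697/20993); sign now +1
reciprocity: (7697/20993) = +1·(20993/7697) since 7697 mod 4 = 1, 20993 mod 4 = 1; sign now +1
(20993/7697) = (5599/7697)   [reduce mod 7697]
reciprocity: (5599/7697) = +1·(7697/5599) since 5599 mod 4 = 3, 7697 mod 4 = 1; sign now +1
(7697/5599) = (2098/5599)   [reduce mod 5599]
2098 = 2^1·1049; (2/5599) = +1 since 5599 mod 8 = 7, so (2098/5599) = (+1)^1·(1049/5599); sign now +1
reciprocity: (1049/5599) = +1·(5599/1049) since 1049 mod 4 = 1, 5599 mod 4 = 3; sign now +1
(5599/1049) = (354/1049)   [reduce mod 1049]
354 = 2^1·177; (2/1049) = +1 since 1049 mod 8 = 1, so (354/1049) = (+1)^1·(177/1049); sign now +1
reciprocity: (177/1049) = +1·(1049/177) since 177 mod 4 = 1, 1049 mod 4 = 1; sign now +1
(1049/177) = (164/177)   [reduce mod 177]
164 = 2^2·41; (2/177) = +1 since 177 mod 8 = 1, so (164/177) = (+1)^2·(41/177); sign now +1
reciprocity: (41/177) = +1·(177/41) since 41 mod 4 = 1, 177 mod 4 = 1; sign now +1
(177/41) = (13/41)   [reduce mod 41]
reciprocity: (13/41) = +1·(41/13) since 13 mod 4 = 1, 41 mod 4 = 1; sign now +1
(41/13) = (2/13)   [reduce mod 13]
2 = 2^1·1; (2/13) = -1 since 13 mod 8 = 5, so (2/13) = (-1)^1·(1/13); sign now -1
(1/13) = 1; final value = sign = -1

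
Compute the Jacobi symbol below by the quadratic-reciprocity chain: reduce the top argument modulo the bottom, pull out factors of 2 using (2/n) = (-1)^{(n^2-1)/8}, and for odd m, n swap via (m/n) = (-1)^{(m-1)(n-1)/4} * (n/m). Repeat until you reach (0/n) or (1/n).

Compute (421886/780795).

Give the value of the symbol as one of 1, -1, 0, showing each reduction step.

1

421886 = 2^1·210943; (2/780795) = -1 since 780795 mod 8 = 3, so (421886/780795) = (-1)^1·(210943/780795); sign now -1
reciprocity: (210943/780795) = -1·(780795/210943) since 210943 mod 4 = 3, 780795 mod 4 = 3; sign now +1
(780795/210943) = (147966/210943)   [reduce mod 210943]
147966 = 2^1·73983; (2/210943) = +1 since 210943 mod 8 = 7, so (147966/210943) = (+1)^1·(73983/210943); sign now +1
reciprocity: (73983/210943) = -1·(210943/73983) since 73983 mod 4 = 3, 210943 mod 4 = 3; sign now -1
(210943/73983) = (62977/73983)   [reduce mod 73983]
reciprocity: (62977/73983) = +1·(73983/62977) since 62977 mod 4 = 1, 73983 mod 4 = 3; sign now -1
(73983/62977) = (11006/62977)   [reduce mod 62977]
11006 = 2^1·5503; (2/62977) = +1 since 62977 mod 8 = 1, so (11006/62977) = (+1)^1·(5503/62977); sign now -1
reciprocity: (5503/62977) = +1·(62977/5503) since 5503 mod 4 = 3, 62977 mod 4 = 1; sign now -1
(62977/5503) = (2444/5503)   [reduce mod 5503]
2444 = 2^2·611; (2/5503) = +1 since 5503 mod 8 = 7, so (2444/5503) = (+1)^2·(611/5503); sign now -1
reciprocity: (611/5503) = -1·(5503/611) since 611 mod 4 = 3, 5503 mod 4 = 3; sign now +1
(5503/611) = (4/611)   [reduce mod 611]
4 = 2^2·1; (2/611) = -1 since 611 mod 8 = 3, so (4/611) = (-1)^2·(1/611); sign now +1
(1/611) = 1; final value = sign = +1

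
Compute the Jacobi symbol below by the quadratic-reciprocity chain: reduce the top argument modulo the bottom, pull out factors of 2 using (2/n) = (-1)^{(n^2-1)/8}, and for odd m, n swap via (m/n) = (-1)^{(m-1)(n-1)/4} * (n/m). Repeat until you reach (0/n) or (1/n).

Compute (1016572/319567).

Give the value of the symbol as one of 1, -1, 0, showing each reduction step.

-1

(1016572/319567) = (57871/319567)   [reduce mod 319567]
reciprocity: (57871/319567) = -1·(319567/57871) since 57871 mod 4 = 3, 319567 mod 4 = 3; sign now -1
(319567/57871) = (30212/57871)   [reduce mod 57871]
30212 = 2^2·7553; (2/57871) = +1 since 57871 mod 8 = 7, so (30212/57871) = (+1)^2·(7553/57871); sign now -1
reciprocity: (7553/57871) = +1·(57871/7553) since 7553 mod 4 = 1, 57871 mod 4 = 3; sign now -1
(57871/7553) = (5000/7553)   [reduce mod 7553]
5000 = 2^3·625; (2/7553) = +1 since 7553 mod 8 = 1, so (5000/7553) = (+1)^3·(625/7553); sign now -1
reciprocity: (625/7553) = +1·(7553/625) since 625 mod 4 = 1, 7553 mod 4 = 1; sign now -1
(7553/625) = (53/625)   [reduce mod 625]
reciprocity: (53/625) = +1·(625/53) since 53 mod 4 = 1, 625 mod 4 = 1; sign now -1
(625/53) = (42/53)   [reduce mod 53]
42 = 2^1·21; (2/53) = -1 since 53 mod 8 = 5, so (42/53) = (-1)^1·(21/53); sign now +1
reciprocity: (21/53) = +1·(53/21) since 21 mod 4 = 1, 53 mod 4 = 1; sign now +1
(53/21) = (11/21)   [reduce mod 21]
reciprocity: (11/21) = +1·(21/11) since 11 mod 4 = 3, 21 mod 4 = 1; sign now +1
(21/11) = (10/11)   [reduce mod 11]
10 = 2^1·5; (2/11) = -1 since 11 mod 8 = 3, so (10/11) = (-1)^1·(5/11); sign now -1
reciprocity: (5/11) = +1·(11/5) since 5 mod 4 = 1, 11 mod 4 = 3; sign now -1
(11/5) = (1/5)   [reduce mod 5]
(1/5) = 1; final value = sign = -1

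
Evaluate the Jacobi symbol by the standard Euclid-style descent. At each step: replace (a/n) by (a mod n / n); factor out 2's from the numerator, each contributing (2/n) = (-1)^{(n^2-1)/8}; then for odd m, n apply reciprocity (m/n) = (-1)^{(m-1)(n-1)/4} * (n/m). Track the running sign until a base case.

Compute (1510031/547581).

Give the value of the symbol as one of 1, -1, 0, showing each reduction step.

(1510031/547581) = (414869/547581)   [reduce mod 547581]
reciprocity: (414869/547581) = +1·(547581/414869) since 414869 mod 4 = 1, 547581 mod 4 = 1; sign now +1
(547581/414869) = (132712/414869)   [reduce mod 414869]
132712 = 2^3·16589; (2/414869) = -1 since 414869 mod 8 = 5, so (132712/414869) = (-1)^3·(16589/414869); sign now -1
reciprocity: (16589/414869) = +1·(414869/16589) since 16589 mod 4 = 1, 414869 mod 4 = 1; sign now -1
(414869/16589) = (144/16589)   [reduce mod 16589]
144 = 2^4·9; (2/16589) = -1 since 16589 mod 8 = 5, so (144/16589) = (-1)^4·(9/16589); sign now -1
reciprocity: (9/16589) = +1·(16589/9) since 9 mod 4 = 1, 16589 mod 4 = 1; sign now -1
(16589/9) = (2/9)   [reduce mod 9]
2 = 2^1·1; (2/9) = +1 since 9 mod 8 = 1, so (2/9) = (+1)^1·(1/9); sign now -1
(1/9) = 1; final value = sign = -1

-1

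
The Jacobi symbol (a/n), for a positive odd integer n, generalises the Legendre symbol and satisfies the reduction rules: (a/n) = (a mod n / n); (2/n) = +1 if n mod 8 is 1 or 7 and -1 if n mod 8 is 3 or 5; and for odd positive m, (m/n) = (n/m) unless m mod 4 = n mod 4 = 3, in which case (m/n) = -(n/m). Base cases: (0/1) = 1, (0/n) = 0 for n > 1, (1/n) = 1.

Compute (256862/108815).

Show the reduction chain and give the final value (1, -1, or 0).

1

(256862/108815): 256862 mod 108815 = 39232, so (256862/108815) = (39232/108815)
factor out 2^6: 39232 = 2^6·613; with 108815 mod 8 = 7, (2/108815) = +1; sign now +1; continue with (613/108815)
flip (613/108815) -> (108815/613): both odd, 613 mod 4 = 1, 108815 mod 4 = 3, so the flip contributes +1; sign now +1
(108815/613): 108815 mod 613 = 314, so (108815/613) = (314/613)
factor out 2^1: 314 = 2^1·157; with 613 mod 8 = 5, (2/613) = -1; sign now -1; continue with (157/613)
flip (157/613) -> (613/157): both odd, 157 mod 4 = 1, 613 mod 4 = 1, so the flip contributes +1; sign now -1
(613/157): 613 mod 157 = 142, so (613/157) = (142/157)
factor out 2^1: 142 = 2^1·71; with 157 mod 8 = 5, (2/157) = -1; sign now +1; continue with (71/157)
flip (71/157) -> (157/71): both odd, 71 mod 4 = 3, 157 mod 4 = 1, so the flip contributes +1; sign now +1
(157/71): 157 mod 71 = 15, so (157/71) = (15/71)
flip (15/71) -> (71/15): both odd, 15 mod 4 = 3, 71 mod 4 = 3, so the flip contributes -1; sign now -1
(71/15): 71 mod 15 = 11, so (71/15) = (11/15)
flip (11/15) -> (15/11): both odd, 11 mod 4 = 3, 15 mod 4 = 3, so the flip contributes -1; sign now +1
(15/11): 15 mod 11 = 4, so (15/11) = (4/11)
factor out 2^2: 4 = 2^2·1; with 11 mod 8 = 3, (2/11) = -1; sign now +1; continue with (1/11)
reached (1/11) = 1, so the symbol is +1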